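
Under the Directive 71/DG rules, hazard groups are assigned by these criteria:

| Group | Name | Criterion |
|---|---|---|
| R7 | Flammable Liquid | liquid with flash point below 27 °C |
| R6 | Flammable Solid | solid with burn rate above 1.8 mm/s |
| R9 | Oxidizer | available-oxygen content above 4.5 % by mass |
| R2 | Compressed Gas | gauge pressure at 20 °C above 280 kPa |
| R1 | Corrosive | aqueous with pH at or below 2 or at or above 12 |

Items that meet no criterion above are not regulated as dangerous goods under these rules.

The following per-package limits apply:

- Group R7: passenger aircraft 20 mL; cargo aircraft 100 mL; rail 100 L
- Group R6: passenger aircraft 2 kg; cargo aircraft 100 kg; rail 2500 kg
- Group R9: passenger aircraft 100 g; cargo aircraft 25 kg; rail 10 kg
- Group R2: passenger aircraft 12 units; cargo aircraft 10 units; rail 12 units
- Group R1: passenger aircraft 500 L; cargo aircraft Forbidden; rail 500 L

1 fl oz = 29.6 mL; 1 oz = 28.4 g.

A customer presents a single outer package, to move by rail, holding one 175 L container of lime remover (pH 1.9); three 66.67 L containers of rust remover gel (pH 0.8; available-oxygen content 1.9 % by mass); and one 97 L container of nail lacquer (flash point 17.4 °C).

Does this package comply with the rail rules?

Lime remover: pH 1.9 ≤ 2 → Group R1 (Corrosive).
The rust remover gel has pH 0.8, which is ≤ 2, so it is Group R1 (Corrosive).
With flash point 17.4 °C (< 27 °C), the nail lacquer falls in Group R7.
Group R1 net quantity: 175 L + (three 66.67 L containers = 200.01 L) = 375.01 L.
375.01 L is within the rail limit of 500 L for Group R1.
Group R7 quantity: 97 L.
97 L is within the rail limit of 100 L for Group R7.
Every hazard group is within its rail limit and no segregation rule is violated.

Yes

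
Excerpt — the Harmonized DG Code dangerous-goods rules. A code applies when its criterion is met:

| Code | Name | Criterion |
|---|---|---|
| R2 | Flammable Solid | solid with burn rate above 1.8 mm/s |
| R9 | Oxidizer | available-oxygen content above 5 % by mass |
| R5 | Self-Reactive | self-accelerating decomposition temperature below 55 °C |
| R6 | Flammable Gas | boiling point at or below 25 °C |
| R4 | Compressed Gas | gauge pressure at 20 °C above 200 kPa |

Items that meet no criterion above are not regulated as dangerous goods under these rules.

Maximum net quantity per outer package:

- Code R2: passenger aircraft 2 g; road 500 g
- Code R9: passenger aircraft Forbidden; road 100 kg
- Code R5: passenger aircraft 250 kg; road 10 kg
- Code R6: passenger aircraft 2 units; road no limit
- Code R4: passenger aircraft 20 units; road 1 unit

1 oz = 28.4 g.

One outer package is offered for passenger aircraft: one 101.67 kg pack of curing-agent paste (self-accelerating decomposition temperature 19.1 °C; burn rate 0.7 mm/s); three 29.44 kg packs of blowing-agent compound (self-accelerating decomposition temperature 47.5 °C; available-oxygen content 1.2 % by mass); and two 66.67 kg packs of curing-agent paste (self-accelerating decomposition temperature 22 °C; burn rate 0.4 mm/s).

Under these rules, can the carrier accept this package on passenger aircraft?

No

Self-accelerating decomposition temperature 19.1 °C meets the Code R5 criterion (Self-Reactive), so the curing-agent paste is Code R5.
Blowing-agent compound: self-accelerating decomposition temperature 47.5 °C < 55 °C → Code R5 (Self-Reactive).
Self-accelerating decomposition temperature 22 °C meets the Code R5 criterion (Self-Reactive), so the curing-agent paste is Code R5.
Code R5 net quantity: 101.67 kg + (three 29.44 kg packs = 88.32 kg) + (two 66.67 kg packs = 133.34 kg) = 323.33 kg.
323.33 kg > 250 kg (passenger aircraft limit, Code R5) — over the limit.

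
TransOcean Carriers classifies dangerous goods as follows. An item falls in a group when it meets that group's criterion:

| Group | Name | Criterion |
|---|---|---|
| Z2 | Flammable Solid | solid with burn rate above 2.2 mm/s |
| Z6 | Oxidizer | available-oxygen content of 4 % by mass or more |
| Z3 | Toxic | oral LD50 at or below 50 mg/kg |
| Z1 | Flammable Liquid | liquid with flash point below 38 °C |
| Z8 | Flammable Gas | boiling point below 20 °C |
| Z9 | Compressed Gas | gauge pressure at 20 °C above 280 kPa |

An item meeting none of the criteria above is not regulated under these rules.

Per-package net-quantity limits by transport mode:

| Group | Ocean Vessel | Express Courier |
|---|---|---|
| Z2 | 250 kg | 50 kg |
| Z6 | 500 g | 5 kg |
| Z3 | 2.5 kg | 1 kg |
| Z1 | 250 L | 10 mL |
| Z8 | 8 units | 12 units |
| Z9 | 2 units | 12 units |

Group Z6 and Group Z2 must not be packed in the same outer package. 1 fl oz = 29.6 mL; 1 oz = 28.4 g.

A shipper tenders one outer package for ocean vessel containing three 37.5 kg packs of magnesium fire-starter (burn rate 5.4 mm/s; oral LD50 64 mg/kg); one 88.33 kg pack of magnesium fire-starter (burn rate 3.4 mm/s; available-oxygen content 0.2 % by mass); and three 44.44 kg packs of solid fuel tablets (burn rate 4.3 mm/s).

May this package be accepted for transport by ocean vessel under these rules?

No

With burn rate 5.4 mm/s (> 2.2 mm/s), the magnesium fire-starter falls in Group Z2.
The magnesium fire-starter has burn rate 3.4 mm/s, which is > 2.2 mm/s, so it is Group Z2 (Flammable Solid).
With burn rate 4.3 mm/s (> 2.2 mm/s), the solid fuel tablets fall in Group Z2.
Total Group Z2: (three 37.5 kg packs = 112.5 kg) + 88.33 kg + (three 44.44 kg packs = 133.32 kg) = 334.15 kg.
334.15 kg > 250 kg (ocean vessel limit, Group Z2) — over the limit.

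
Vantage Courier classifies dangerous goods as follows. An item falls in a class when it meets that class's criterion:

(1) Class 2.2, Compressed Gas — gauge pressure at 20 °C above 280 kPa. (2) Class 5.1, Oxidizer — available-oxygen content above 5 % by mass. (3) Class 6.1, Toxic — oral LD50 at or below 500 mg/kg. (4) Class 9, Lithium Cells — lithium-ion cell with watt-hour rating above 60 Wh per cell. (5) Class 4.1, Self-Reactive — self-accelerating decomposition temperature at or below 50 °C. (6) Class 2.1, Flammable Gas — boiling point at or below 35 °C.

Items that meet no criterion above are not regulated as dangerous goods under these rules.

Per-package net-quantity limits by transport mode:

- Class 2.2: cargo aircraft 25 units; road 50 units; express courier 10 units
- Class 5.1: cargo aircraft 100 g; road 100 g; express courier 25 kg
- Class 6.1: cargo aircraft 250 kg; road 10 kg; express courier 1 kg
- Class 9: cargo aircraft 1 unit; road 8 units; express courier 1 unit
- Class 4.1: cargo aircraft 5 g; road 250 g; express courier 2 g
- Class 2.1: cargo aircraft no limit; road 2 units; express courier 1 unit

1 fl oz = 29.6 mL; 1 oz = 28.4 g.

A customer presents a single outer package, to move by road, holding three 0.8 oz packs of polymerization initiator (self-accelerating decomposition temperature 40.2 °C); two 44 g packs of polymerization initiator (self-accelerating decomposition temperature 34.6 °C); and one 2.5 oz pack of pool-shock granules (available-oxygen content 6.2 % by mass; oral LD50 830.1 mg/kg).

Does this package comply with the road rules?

With self-accelerating decomposition temperature 40.2 °C (≤ 50 °C), the polymerization initiator falls in Class 4.1.
Self-accelerating decomposition temperature 34.6 °C meets the Class 4.1 criterion (Self-Reactive), so the polymerization initiator is Class 4.1.
Available-oxygen content 6.2 % by mass meets the Class 5.1 criterion (Oxidizer), so the pool-shock granules are Class 5.1.
Class 5.1 quantity: one 2.5 oz pack = 71 g.
71 g ≤ 100 g (road limit, Class 5.1) — within limit.
Total Class 4.1: (three 0.8 oz packs = 68.16 g) + (two 44 g packs = 88 g) = 156.16 g.
156.16 g ≤ 250 g (road limit, Class 4.1) — within limit.
Every hazard class is within its road limit and no segregation rule is violated.

Yes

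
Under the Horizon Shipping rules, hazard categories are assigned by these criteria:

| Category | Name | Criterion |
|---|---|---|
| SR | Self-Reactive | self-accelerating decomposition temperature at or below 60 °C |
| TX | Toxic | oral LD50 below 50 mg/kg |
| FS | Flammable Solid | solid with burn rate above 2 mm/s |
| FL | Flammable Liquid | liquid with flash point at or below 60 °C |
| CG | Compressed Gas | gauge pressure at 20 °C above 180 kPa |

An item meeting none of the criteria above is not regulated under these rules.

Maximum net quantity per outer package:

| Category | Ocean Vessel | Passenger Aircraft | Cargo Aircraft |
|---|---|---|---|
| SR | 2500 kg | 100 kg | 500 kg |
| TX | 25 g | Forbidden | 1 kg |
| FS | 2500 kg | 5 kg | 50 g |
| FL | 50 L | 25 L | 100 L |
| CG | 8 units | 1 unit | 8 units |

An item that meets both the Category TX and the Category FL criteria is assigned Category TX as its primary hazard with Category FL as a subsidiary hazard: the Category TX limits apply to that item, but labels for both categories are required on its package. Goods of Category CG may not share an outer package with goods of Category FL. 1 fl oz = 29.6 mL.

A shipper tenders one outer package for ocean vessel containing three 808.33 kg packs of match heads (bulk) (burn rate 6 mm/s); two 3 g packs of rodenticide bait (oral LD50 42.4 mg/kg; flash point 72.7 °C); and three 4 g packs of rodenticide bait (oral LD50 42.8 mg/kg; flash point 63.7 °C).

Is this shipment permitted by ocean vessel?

With burn rate 6 mm/s (> 2 mm/s), the match heads (bulk) fall in Category FS.
Rodenticide bait: oral LD50 42.4 mg/kg < 50 mg/kg → Category TX (Toxic).
Oral LD50 42.8 mg/kg meets the Category TX criterion (Toxic), so the rodenticide bait is Category TX.
Category TX net quantity: (two 3 g packs = 6 g) + (three 4 g packs = 12 g) = 18 g.
18 g ≤ 25 g (ocean vessel limit, Category TX) — within limit.
Category FS quantity: three 808.33 kg packs = 2424.99 kg.
2424.99 kg is within the ocean vessel limit of 2500 kg for Category FS.
The segregation rule (Category CG with Category FL) does not apply to Category TX with Category FS.
Every hazard category is within its ocean vessel limit and no segregation rule is violated.

Yes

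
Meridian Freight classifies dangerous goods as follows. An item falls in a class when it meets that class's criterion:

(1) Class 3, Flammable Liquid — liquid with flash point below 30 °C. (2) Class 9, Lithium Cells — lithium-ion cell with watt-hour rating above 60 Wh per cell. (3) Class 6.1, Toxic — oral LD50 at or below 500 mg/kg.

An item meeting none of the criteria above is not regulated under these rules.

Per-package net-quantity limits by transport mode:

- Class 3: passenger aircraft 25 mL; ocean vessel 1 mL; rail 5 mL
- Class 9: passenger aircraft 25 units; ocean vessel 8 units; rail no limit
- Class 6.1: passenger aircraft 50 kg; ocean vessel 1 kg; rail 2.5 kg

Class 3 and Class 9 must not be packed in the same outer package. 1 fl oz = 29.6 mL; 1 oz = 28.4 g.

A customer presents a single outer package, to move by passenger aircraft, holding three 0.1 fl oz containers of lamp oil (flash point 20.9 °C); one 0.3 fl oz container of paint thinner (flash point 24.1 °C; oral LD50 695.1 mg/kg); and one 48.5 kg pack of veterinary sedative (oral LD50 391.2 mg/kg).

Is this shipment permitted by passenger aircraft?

Yes

Flash point 20.9 °C meets the Class 3 criterion (Flammable Liquid), so the lamp oil is Class 3.
With flash point 24.1 °C (< 30 °C), the paint thinner falls in Class 3.
Oral LD50 391.2 mg/kg meets the Class 6.1 criterion (Toxic), so the veterinary sedative is Class 6.1.
Class 3 net quantity: (three 0.1 fl oz containers = 8.88 mL) + (one 0.3 fl oz container = 8.88 mL) = 17.76 mL.
17.76 mL is within the passenger aircraft limit of 25 mL for Class 3.
Class 6.1 quantity: 48.5 kg.
That is within the Class 6.1 passenger aircraft limit of 50 kg.
The segregation rule (Class 3 with Class 9) does not apply to Class 3 with Class 6.1.
Every hazard class is within its passenger aircraft limit and no segregation rule is violated.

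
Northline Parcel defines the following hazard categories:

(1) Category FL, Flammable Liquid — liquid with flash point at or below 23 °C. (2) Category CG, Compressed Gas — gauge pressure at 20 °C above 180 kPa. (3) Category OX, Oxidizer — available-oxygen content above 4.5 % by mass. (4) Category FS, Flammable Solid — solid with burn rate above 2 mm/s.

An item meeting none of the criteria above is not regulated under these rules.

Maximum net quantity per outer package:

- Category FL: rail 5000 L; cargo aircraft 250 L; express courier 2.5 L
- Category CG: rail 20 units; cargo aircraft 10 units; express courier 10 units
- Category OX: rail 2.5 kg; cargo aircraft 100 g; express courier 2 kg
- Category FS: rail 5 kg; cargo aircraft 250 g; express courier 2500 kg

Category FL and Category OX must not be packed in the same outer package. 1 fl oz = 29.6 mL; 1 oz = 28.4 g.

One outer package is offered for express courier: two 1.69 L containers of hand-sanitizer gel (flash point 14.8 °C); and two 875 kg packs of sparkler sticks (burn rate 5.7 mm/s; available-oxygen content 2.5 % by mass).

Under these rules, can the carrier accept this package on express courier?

With flash point 14.8 °C (≤ 23 °C), the hand-sanitizer gel falls in Category FL.
Sparkler sticks: burn rate 5.7 mm/s > 2 mm/s → Category FS (Flammable Solid).
Category FS quantity: two 875 kg packs = 1750 kg.
1750 kg ≤ 2500 kg (express courier limit, Category FS) — within limit.
Category FL quantity: two 1.69 L containers = 3.38 L.
3.38 L > 2.5 L (express courier limit, Category FL) — over the limit.
The segregation rule (Category FL with Category OX) does not apply to Category FS with Category FL.

No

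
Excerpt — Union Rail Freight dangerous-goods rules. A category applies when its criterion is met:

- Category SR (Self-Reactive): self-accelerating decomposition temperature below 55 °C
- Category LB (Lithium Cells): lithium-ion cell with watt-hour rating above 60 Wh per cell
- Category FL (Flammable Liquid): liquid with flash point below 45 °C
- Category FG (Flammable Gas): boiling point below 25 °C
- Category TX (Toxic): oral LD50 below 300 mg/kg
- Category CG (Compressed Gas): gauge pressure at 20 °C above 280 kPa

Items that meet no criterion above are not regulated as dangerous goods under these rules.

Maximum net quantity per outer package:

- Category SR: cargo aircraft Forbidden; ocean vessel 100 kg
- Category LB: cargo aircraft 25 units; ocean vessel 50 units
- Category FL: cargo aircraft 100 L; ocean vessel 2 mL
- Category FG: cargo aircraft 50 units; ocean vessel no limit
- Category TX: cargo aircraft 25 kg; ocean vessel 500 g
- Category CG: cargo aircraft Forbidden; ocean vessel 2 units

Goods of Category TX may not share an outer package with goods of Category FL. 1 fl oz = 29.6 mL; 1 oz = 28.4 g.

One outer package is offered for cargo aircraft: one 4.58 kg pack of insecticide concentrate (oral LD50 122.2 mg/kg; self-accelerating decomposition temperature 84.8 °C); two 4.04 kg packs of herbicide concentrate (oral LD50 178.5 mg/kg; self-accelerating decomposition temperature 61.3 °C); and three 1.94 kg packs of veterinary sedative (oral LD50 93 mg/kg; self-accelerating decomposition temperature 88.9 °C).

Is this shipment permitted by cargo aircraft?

Yes

The insecticide concentrate has oral LD50 122.2 mg/kg, which is < 300 mg/kg, so it is Category TX (Toxic).
The herbicide concentrate has oral LD50 178.5 mg/kg, which is < 300 mg/kg, so it is Category TX (Toxic).
The veterinary sedative has oral LD50 93 mg/kg, which is < 300 mg/kg, so it is Category TX (Toxic).
Category TX net quantity: 4.58 kg + (two 4.04 kg packs = 8.08 kg) + (three 1.94 kg packs = 5.82 kg) = 18.48 kg.
18.48 kg is within the cargo aircraft limit of 25 kg for Category TX.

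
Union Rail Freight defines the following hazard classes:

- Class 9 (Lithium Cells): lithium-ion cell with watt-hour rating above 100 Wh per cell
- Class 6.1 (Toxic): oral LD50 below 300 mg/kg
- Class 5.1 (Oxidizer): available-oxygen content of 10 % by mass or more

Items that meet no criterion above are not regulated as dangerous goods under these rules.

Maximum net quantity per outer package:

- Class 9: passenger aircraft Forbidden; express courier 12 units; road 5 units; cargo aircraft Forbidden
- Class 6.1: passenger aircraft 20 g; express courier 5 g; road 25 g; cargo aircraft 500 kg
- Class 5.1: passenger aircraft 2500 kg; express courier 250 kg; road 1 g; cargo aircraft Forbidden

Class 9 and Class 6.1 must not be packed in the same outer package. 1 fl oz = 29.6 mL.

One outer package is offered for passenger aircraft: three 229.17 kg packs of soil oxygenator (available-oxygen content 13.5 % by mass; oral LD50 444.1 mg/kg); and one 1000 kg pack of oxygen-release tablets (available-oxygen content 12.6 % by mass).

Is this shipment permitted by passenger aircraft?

Yes

With available-oxygen content 13.5 % by mass (≥ 10 % by mass), the soil oxygenator falls in Class 5.1.
Available-oxygen content 12.6 % by mass meets the Class 5.1 criterion (Oxidizer), so the oxygen-release tablets are Class 5.1.
Total Class 5.1: (three 229.17 kg packs = 687.51 kg) + 1000 kg = 1687.51 kg.
That is within the Class 5.1 passenger aircraft limit of 2500 kg.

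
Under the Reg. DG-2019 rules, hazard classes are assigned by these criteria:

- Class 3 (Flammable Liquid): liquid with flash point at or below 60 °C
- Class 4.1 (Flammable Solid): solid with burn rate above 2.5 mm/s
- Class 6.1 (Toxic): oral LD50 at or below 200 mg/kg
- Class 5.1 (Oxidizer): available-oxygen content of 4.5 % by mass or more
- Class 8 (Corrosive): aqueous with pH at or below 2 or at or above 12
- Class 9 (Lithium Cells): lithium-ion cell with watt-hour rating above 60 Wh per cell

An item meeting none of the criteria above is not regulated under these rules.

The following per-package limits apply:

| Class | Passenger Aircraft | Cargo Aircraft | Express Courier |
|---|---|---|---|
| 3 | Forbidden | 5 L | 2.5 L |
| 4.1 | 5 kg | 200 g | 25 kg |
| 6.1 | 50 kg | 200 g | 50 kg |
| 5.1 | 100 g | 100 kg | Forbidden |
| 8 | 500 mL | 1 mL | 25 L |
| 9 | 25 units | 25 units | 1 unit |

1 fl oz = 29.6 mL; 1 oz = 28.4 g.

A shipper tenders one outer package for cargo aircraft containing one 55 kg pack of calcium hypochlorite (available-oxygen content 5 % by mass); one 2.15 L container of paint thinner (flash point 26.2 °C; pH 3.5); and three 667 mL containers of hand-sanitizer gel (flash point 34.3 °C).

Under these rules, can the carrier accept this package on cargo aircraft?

Yes

Available-oxygen content 5 % by mass meets the Class 5.1 criterion (Oxidizer), so the calcium hypochlorite is Class 5.1.
The paint thinner has flash point 26.2 °C, which is ≤ 60 °C, so it is Class 3 (Flammable Liquid).
With flash point 34.3 °C (≤ 60 °C), the hand-sanitizer gel falls in Class 3.
Class 3 net quantity: 2.15 L + (three 667 mL containers = 2.001 L) = 4.151 L.
4.151 L ≤ 5 L (cargo aircraft limit, Class 3) — within limit.
Class 5.1 quantity: 55 kg.
That is within the Class 5.1 cargo aircraft limit of 100 kg.
Every hazard class is within its cargo aircraft limit and no segregation rule is violated.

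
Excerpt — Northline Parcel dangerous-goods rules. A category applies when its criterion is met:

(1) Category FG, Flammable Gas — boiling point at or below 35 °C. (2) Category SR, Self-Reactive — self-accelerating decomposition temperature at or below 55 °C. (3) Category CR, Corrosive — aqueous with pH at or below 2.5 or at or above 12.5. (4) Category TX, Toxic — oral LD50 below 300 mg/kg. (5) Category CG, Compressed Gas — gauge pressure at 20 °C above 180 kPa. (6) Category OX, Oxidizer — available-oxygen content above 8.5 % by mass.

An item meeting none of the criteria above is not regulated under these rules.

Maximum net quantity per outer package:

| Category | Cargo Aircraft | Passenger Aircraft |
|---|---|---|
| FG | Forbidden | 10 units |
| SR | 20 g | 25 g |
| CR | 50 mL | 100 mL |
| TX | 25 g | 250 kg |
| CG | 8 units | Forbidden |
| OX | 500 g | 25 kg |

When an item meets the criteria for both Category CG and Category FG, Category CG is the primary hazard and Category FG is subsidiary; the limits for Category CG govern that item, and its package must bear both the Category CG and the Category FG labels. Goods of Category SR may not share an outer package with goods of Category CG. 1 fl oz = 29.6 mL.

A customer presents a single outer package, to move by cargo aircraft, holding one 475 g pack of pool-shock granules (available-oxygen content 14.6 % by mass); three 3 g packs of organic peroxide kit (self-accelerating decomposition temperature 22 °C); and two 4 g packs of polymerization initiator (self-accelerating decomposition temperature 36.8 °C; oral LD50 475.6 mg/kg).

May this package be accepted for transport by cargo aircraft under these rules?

Yes

The pool-shock granules have available-oxygen content 14.6 % by mass, which is > 8.5 % by mass, so they are Category OX (Oxidizer).
Self-accelerating decomposition temperature 22 °C meets the Category SR criterion (Self-Reactive), so the organic peroxide kit is Category SR.
With self-accelerating decomposition temperature 36.8 °C (≤ 55 °C), the polymerization initiator falls in Category SR.
Category SR net quantity: (three 3 g packs = 9 g) + (two 4 g packs = 8 g) = 17 g.
That is within the Category SR cargo aircraft limit of 20 g.
Category OX quantity: 475 g.
475 g is within the cargo aircraft limit of 500 g for Category OX.
The segregation rule (Category SR with Category CG) does not apply to Category SR with Category OX.
Every hazard category is within its cargo aircraft limit and no segregation rule is violated.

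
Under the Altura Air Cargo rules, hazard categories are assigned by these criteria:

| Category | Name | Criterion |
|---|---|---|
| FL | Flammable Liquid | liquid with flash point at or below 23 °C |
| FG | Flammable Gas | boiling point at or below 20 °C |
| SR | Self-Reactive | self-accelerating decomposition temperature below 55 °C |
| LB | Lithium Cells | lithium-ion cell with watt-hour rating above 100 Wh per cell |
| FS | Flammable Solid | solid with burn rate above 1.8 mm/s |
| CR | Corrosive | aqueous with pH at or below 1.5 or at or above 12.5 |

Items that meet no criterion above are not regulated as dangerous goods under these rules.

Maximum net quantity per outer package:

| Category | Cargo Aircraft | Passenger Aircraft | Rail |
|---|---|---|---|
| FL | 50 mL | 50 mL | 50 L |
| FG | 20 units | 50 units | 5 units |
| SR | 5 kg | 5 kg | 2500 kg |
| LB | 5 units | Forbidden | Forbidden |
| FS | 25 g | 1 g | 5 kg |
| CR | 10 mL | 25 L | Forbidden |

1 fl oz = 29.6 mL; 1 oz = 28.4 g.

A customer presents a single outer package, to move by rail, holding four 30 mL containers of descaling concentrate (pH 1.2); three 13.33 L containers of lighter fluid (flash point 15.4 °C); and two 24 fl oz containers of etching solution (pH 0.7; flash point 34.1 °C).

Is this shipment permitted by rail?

With pH 1.2 (≤ 1.5), the descaling concentrate falls in Category CR.
Flash point 15.4 °C meets the Category FL criterion (Flammable Liquid), so the lighter fluid is Category FL.
With pH 0.7 (≤ 1.5), the etching solution falls in Category CR.
Total Category CR: (four 30 mL containers = 120 mL) + (two 24 fl oz containers = 1420.8 mL) = 1540.8 mL.
Category CR is Forbidden by rail.
Category FL quantity: three 13.33 L containers = 39.99 L.
That is within the Category FL rail limit of 50 L.

No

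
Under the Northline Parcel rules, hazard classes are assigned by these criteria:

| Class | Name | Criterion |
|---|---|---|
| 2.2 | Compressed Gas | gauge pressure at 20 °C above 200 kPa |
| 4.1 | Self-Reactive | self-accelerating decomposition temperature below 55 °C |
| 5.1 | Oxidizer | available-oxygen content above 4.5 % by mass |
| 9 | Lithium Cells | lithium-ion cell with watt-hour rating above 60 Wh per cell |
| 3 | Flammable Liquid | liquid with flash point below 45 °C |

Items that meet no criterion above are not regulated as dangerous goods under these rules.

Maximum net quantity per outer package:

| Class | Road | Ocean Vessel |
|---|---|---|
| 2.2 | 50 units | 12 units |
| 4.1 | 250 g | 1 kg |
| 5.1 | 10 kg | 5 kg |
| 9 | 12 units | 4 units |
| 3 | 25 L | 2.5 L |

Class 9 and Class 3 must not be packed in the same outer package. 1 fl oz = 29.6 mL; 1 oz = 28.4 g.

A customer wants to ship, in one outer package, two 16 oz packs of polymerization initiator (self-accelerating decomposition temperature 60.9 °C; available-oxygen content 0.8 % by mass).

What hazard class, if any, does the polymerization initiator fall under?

self-accelerating decomposition temperature 60.9 °C is not below 55 °C, so Class 4.1 does not apply.
available-oxygen content 0.8 % by mass is not above 4.5 % by mass, so Class 5.1 does not apply.
No criterion is met, so the item is not regulated.

Not regulated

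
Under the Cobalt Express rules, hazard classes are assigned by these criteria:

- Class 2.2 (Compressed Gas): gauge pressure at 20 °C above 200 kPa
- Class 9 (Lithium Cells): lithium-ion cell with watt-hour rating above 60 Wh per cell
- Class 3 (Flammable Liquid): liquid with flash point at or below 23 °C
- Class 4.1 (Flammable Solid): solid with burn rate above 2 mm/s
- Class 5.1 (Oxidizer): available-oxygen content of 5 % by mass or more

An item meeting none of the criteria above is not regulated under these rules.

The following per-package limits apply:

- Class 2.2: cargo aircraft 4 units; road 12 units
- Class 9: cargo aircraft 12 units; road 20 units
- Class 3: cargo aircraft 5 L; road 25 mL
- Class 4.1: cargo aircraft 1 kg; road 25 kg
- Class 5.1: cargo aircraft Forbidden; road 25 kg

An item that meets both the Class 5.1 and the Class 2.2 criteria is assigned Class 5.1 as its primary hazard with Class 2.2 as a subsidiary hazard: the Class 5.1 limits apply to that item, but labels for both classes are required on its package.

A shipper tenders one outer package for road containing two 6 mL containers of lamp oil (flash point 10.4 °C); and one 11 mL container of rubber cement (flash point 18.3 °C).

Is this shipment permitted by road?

The lamp oil has flash point 10.4 °C, which is ≤ 23 °C, so it is Class 3 (Flammable Liquid).
With flash point 18.3 °C (≤ 23 °C), the rubber cement falls in Class 3.
Class 3 net quantity: (two 6 mL containers = 12 mL) + 11 mL = 23 mL.
That is within the Class 3 road limit of 25 mL.

Yes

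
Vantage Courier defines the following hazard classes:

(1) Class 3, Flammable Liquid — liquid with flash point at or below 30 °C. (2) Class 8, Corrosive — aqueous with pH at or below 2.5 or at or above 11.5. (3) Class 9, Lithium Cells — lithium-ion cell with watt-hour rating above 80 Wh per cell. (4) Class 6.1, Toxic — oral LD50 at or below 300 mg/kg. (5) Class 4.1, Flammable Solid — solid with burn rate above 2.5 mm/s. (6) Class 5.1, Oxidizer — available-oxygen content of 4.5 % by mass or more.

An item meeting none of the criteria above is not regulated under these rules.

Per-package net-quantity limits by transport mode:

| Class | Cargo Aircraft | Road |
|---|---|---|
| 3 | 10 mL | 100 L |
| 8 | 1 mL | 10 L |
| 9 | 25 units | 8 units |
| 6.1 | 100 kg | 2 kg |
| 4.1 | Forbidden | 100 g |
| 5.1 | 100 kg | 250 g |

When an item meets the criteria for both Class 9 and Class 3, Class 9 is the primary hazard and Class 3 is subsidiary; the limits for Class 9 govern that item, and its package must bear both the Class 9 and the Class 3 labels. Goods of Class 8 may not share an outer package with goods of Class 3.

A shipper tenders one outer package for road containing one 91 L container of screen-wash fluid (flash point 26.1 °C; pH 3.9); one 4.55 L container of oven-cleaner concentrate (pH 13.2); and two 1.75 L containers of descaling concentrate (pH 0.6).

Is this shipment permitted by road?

Screen-wash fluid: flash point 26.1 °C ≤ 30 °C → Class 3 (Flammable Liquid).
With pH 13.2 (≥ 11.5), the oven-cleaner concentrate falls in Class 8.
With pH 0.6 (≤ 2.5), the descaling concentrate falls in Class 8.
Total Class 8: 4.55 L + (two 1.75 L containers = 3.5 L) = 8.05 L.
8.05 L ≤ 10 L (road limit, Class 8) — within limit.
Class 3 quantity: 91 L.
That is within the Class 3 road limit of 100 L.
Class 8 and Class 3 may not share an outer package.

No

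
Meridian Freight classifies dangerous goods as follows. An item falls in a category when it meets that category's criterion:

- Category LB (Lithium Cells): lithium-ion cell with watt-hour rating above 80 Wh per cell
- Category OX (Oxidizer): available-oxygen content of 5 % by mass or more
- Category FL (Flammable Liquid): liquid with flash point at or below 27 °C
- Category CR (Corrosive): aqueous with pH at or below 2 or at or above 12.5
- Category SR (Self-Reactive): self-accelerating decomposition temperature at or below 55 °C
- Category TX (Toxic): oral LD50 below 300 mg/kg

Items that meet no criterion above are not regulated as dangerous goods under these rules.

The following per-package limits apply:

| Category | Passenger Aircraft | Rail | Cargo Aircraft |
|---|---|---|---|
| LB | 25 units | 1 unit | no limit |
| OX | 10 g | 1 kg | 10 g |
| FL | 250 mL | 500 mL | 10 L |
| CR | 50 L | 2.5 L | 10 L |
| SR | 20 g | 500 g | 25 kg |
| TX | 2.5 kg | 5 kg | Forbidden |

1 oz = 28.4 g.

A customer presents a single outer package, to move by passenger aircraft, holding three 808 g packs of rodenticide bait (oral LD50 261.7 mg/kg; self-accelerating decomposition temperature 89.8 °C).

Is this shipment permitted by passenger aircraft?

Rodenticide bait: oral LD50 261.7 mg/kg < 300 mg/kg → Category TX (Toxic).
Category TX quantity: three 808 g packs = 2.424 kg.
2.424 kg is within the passenger aircraft limit of 2.5 kg for Category TX.

Yes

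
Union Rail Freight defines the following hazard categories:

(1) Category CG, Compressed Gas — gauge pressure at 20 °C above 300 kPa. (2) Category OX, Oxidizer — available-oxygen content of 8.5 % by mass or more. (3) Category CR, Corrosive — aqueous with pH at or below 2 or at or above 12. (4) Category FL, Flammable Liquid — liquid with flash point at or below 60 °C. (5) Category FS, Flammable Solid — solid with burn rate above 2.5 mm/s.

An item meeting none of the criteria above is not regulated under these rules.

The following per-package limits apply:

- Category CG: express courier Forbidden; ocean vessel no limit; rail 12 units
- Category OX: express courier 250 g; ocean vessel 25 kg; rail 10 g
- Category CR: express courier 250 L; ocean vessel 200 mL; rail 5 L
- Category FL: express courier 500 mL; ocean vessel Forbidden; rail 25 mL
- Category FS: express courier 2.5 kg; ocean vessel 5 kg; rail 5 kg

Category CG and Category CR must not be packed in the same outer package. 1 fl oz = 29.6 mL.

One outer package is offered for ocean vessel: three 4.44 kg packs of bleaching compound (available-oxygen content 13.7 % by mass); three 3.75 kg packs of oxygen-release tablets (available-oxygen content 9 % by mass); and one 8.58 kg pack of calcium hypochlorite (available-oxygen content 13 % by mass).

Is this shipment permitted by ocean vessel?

With available-oxygen content 13.7 % by mass (≥ 8.5 % by mass), the bleaching compound falls in Category OX.
With available-oxygen content 9 % by mass (≥ 8.5 % by mass), the oxygen-release tablets fall in Category OX.
Available-oxygen content 13 % by mass meets the Category OX criterion (Oxidizer), so the calcium hypochlorite is Category OX.
Total Category OX: (three 4.44 kg packs = 13.32 kg) + (three 3.75 kg packs = 11.25 kg) + 8.58 kg = 33.15 kg.
33.15 kg > 25 kg (ocean vessel limit, Category OX) — over the limit.

No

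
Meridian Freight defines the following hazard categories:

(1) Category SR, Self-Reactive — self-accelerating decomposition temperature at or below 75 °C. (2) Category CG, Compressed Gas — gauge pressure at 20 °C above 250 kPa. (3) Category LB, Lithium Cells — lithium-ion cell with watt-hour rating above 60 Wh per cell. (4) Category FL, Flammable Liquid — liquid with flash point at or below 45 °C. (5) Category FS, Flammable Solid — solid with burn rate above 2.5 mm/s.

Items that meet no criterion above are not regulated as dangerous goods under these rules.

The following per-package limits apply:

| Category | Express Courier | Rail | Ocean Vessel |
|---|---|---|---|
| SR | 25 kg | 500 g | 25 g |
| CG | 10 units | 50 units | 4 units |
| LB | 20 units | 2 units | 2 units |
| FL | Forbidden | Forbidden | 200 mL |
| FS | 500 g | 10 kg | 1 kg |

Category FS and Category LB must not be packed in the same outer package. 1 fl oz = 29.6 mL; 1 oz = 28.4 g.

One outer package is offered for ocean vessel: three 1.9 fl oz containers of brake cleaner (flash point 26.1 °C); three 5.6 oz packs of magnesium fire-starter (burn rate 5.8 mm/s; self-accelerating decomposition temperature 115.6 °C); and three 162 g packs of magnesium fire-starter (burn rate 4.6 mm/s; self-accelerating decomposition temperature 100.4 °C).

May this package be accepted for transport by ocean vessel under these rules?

The brake cleaner has flash point 26.1 °C, which is ≤ 45 °C, so it is Category FL (Flammable Liquid).
Burn rate 5.8 mm/s meets the Category FS criterion (Flammable Solid), so the magnesium fire-starter is Category FS.
Magnesium fire-starter: burn rate 4.6 mm/s > 2.5 mm/s → Category FS (Flammable Solid).
Category FS net quantity: (three 5.6 oz packs = 477.12 g) + (three 162 g packs = 486 g) = 963.12 g.
963.12 g is within the ocean vessel limit of 1 kg for Category FS.
Category FL quantity: three 1.9 fl oz containers = 168.72 mL.
168.72 mL ≤ 200 mL (ocean vessel limit, Category FL) — within limit.
The segregation rule (Category FS with Category LB) does not apply to Category FS with Category FL.
Every hazard category is within its ocean vessel limit and no segregation rule is violated.

Yes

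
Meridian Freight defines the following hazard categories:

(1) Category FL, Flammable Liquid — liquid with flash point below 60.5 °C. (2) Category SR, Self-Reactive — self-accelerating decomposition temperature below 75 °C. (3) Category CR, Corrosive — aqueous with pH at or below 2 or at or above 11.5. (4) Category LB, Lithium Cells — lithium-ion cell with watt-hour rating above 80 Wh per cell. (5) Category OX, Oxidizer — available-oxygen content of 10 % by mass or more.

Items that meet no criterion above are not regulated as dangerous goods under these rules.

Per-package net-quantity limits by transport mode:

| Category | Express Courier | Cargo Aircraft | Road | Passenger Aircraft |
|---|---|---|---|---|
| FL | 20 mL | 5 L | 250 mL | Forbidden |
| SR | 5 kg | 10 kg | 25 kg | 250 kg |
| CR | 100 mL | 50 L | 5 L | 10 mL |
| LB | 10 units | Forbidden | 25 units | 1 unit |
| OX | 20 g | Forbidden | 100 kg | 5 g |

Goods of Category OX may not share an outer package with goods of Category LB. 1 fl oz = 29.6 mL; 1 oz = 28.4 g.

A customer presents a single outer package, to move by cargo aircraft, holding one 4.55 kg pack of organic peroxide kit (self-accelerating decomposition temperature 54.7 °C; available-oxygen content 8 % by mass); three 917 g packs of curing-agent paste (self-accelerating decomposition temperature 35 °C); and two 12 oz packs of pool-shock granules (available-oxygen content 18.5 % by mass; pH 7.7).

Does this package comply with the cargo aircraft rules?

No

Organic peroxide kit: self-accelerating decomposition temperature 54.7 °C < 75 °C → Category SR (Self-Reactive).
The curing-agent paste has self-accelerating decomposition temperature 35 °C, which is < 75 °C, so it is Category SR (Self-Reactive).
The pool-shock granules have available-oxygen content 18.5 % by mass, which is ≥ 10 % by mass, so they are Category OX (Oxidizer).
Total Category SR: 4.55 kg + (three 917 g packs = 2.751 kg) = 7.301 kg.
7.301 kg ≤ 10 kg (cargo aircraft limit, Category SR) — within limit.
Category OX quantity: two 12 oz packs = 681.6 g.
By cargo aircraft, Category OX is Forbidden regardless of quantity.
The segregation rule (Category OX with Category LB) does not apply to Category SR with Category OX.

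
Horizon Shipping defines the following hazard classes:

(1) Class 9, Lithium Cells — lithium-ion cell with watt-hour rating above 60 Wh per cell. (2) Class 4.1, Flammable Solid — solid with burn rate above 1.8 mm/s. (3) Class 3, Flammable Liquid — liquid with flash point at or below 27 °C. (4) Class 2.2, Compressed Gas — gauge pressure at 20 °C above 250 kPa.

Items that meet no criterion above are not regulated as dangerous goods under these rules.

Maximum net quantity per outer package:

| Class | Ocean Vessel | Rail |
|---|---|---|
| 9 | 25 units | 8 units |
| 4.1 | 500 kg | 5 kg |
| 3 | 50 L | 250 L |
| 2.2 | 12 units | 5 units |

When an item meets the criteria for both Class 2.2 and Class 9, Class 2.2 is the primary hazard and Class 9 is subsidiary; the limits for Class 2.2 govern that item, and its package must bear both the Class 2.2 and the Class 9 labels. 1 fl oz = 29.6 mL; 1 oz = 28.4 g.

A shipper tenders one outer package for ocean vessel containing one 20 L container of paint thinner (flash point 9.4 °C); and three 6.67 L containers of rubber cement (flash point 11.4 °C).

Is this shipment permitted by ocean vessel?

The paint thinner has flash point 9.4 °C, which is ≤ 27 °C, so it is Class 3 (Flammable Liquid).
The rubber cement has flash point 11.4 °C, which is ≤ 27 °C, so it is Class 3 (Flammable Liquid).
Total Class 3: 20 L + (three 6.67 L containers = 20.01 L) = 40.01 L.
That is within the Class 3 ocean vessel limit of 50 L.

Yes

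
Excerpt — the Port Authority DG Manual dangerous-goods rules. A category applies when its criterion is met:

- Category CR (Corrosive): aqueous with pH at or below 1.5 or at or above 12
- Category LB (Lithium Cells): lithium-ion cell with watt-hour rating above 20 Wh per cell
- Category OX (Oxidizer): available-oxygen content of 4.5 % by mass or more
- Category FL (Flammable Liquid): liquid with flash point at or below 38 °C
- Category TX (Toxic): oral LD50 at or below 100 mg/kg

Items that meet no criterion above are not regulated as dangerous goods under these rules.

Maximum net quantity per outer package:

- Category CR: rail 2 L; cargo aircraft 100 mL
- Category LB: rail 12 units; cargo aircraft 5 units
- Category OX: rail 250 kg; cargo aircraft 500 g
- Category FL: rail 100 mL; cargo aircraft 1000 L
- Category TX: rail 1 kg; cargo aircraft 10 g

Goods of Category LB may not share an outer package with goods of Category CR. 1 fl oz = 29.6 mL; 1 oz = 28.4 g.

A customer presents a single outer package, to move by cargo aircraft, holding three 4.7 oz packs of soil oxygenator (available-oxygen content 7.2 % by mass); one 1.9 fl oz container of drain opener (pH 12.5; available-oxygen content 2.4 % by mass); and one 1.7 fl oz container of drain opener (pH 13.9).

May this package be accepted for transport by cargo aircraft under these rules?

No

The soil oxygenator has available-oxygen content 7.2 % by mass, which is ≥ 4.5 % by mass, so it is Category OX (Oxidizer).
The drain opener has pH 12.5, which is ≥ 12, so it is Category CR (Corrosive).
pH 13.9 meets the Category CR criterion (Corrosive), so the drain opener is Category CR.
Total Category CR: (one 1.9 fl oz container = 56.24 mL) + (one 1.7 fl oz container = 50.32 mL) = 106.56 mL.
106.56 mL exceeds the cargo aircraft limit of 100 mL for Category CR.
Category OX quantity: three 4.7 oz packs = 400.44 g.
That is within the Category OX cargo aircraft limit of 500 g.
The segregation rule (Category LB with Category CR) does not apply to Category CR with Category OX.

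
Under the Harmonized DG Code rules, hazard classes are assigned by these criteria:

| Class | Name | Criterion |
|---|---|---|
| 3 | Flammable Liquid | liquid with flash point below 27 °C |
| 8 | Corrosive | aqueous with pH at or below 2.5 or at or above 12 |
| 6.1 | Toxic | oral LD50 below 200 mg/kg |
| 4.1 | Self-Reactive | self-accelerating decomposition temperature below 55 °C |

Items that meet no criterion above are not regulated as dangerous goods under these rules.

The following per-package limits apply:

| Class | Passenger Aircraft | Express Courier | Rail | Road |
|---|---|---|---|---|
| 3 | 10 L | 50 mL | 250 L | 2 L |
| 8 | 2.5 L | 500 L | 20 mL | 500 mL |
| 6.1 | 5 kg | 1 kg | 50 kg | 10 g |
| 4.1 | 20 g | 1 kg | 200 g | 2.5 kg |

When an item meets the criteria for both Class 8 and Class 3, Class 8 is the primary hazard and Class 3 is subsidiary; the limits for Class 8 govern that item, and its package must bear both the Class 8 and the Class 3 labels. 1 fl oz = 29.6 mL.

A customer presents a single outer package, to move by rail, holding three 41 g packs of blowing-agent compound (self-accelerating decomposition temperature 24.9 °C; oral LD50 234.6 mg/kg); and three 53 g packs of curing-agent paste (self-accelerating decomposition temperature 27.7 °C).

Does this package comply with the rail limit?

The blowing-agent compound has self-accelerating decomposition temperature 24.9 °C, which is < 55 °C, so it is Class 4.1 (Self-Reactive).
Self-accelerating decomposition temperature 27.7 °C meets the Class 4.1 criterion (Self-Reactive), so the curing-agent paste is Class 4.1.
Total Class 4.1: (three 41 g packs = 123 g) + (three 53 g packs = 159 g) = 282 g.
282 g exceeds the rail limit of 200 g for Class 4.1.

No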